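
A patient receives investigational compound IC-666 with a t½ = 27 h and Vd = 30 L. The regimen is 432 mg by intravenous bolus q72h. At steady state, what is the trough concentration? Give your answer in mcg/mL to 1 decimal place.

Over one 72-h interval, 72/27 ≈ 2.6667 half-lives elapse, leaving f ≈ 0.1575 of each dose.
Single-dose peak C₀ = D/Vd = 432/30 ≈ 14.400 mcg/mL.
Steady-state trough Cmin,ss = C₀·f/(1−f) ≈ 14.400 × 0.1575/0.8425 ≈ 2.692 mcg/mL.

2.7 mcg/mL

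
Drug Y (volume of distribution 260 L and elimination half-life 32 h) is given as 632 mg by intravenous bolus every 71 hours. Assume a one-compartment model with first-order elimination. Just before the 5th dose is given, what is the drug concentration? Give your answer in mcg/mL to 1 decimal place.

f = (1/2)^(τ/t½) = (1/2)^(71/32) ≈ 0.2148.
C₀ = D/Vd = 632/260 ≈ 2.431 mcg/mL.
Before the 5th dose, 4 doses have been given. Superposition: Cmin = C₀·(f + f² + … + f^4).
≈ 2.431 × (0.2148 + 0.0461 + 0.0099 + 0.0021) ≈ 2.431 × 0.2729 ≈ 0.663 mcg/mL.

0.7 mcg/mL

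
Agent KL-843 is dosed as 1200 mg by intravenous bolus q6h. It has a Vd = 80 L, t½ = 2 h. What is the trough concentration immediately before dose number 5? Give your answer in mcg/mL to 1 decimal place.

f = (1/2)^(τ/t½) = (1/2)^(6/2) ≈ 0.1250.
C₀ = D/Vd = 1200/80 ≈ 15.000 mcg/mL.
Before the 5th dose, 4 doses have been given. Superposition: Cmin = C₀·(f + f² + … + f^4).
≈ 15.000 × (0.1250 + 0.0156 + 0.0020 + 0.0002) ≈ 15.000 × 0.1428 ≈ 2.142 mcg/mL.

2.1 mcg/mL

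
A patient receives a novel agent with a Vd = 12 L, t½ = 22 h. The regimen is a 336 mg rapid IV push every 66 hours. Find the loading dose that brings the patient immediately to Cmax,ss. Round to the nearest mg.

384 mg

f = (1/2)^(66/22) ≈ 0.125000; accumulation ratio R = 1/(1−f) ≈ 1.14286.
Loading dose to hit Cmax,ss on first dose: D_load = D_maint·R ≈ 336 × 1.14286 ≈ 384.00 mg.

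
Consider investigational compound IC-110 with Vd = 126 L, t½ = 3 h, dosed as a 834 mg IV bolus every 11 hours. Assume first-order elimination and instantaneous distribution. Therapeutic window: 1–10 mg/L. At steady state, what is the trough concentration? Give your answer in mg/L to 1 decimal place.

0.6 mg/L

k = ln2/t½ = ln2/3 ≈ 0.231049 h⁻¹; fraction remaining f = e^(−kτ) = e^(−0.231049×11) ≈ 0.0787.
At steady state, accumulation factor R = 1/(1 − e^(−kτ)) ≈ 1.0854.
Single-dose peak C₀ = D/Vd = 834/126 ≈ 6.619 mg/L.
Cmax,ss = C₀/(1 − f) ≈ 6.619/0.9213 ≈ 7.184 mg/L.
One interval later, Cmin,ss = Cmax,ss·e^(−kτ) ≈ 7.184 × 0.0787 ≈ 0.565 mg/L.
Trough 0.6 mg/L vs MEC 1 mg/L: subtherapeutic.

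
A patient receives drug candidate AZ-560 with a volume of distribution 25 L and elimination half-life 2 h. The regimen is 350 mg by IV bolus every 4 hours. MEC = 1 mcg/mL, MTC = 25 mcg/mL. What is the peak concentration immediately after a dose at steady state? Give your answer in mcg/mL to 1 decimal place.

The dosing interval is 2 half-lives, so f = 2^(−2) = 0.25.
At steady state, R = 1/(1 − 0.25) = 4/3.
Single-dose peak C₀ = D/Vd = 350/25 = 14 mcg/mL.
Steady-state peak Cmax,ss = C₀·R = 14 × 4/3 ≈ 18.667 mcg/mL.
Peak 18.7 mcg/mL vs MTC 25 mcg/mL: below toxic threshold.

18.7 mcg/mL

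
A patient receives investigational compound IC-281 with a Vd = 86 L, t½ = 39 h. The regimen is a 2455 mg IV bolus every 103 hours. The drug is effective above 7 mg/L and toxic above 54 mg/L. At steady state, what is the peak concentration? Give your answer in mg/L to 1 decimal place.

34.0 mg/L

τ/t½ = 103/39 ≈ 2.641, so fraction remaining f = (1/2)^(103/39) ≈ 0.1603.
Accumulation ratio R = 1/(1 − f) ≈ 1/0.8397 ≈ 1.1909.
Each bolus raises the concentration by D/Vd = 2455/86 ≈ 28.547 mg/L.
Steady-state peak Cmax,ss = C₀·R ≈ 28.547 × 1.1909 ≈ 33.997 mg/L.
Peak 34.0 mg/L vs MTC 54 mg/L: below toxic threshold.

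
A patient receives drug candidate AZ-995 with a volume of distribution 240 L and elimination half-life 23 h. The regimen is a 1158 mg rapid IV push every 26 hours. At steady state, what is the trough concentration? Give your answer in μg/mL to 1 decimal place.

Over one 26-h interval, 26/23 ≈ 1.1304 half-lives elapse, leaving f ≈ 0.4568 of each dose.
Single-dose peak C₀ = D/Vd = 1158/240 ≈ 4.825 μg/mL.
Steady-state trough Cmin,ss = C₀·f/(1−f) ≈ 4.825 × 0.4568/0.5432 ≈ 4.058 μg/mL.

4.1 μg/mL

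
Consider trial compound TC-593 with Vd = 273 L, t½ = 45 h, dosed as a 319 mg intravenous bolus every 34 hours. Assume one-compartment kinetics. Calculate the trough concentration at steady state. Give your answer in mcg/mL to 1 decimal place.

1.7 mcg/mL

Over one 34-h interval, 34/45 ≈ 0.75556 half-lives elapse, leaving f ≈ 0.5923 of each dose.
At steady state, accumulation factor R = 1/(1 − e^(−kτ)) ≈ 2.4528.
Single-dose peak C₀ = D/Vd = 319/273 ≈ 1.168 mcg/mL.
Steady-state peak Cmax,ss = C₀·R ≈ 1.168 × 2.4528 ≈ 2.865 mcg/mL.
Steady-state trough Cmin,ss = Cmax,ss·f ≈ 2.865 × 0.5923 ≈ 1.697 mcg/mL.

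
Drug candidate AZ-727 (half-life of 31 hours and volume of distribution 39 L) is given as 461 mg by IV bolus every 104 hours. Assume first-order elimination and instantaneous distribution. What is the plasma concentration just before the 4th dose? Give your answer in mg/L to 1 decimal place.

f = (1/2)^(τ/t½) = (1/2)^(104/31) ≈ 0.0977.
C₀ = D/Vd = 461/39 ≈ 11.821 mg/L.
Before the 4th dose, 3 doses have been given. Superposition: Cmin = C₀·(f + f² + … + f^3).
≈ 11.821 × (0.0977 + 0.0095 + 0.0009) ≈ 11.821 × 0.1081 ≈ 1.278 mg/L.

1.3 mg/L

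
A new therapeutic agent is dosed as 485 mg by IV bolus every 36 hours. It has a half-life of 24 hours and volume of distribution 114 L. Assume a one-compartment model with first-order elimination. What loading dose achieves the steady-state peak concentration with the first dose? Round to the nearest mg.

750 mg

f = (1/2)^(36/24) ≈ 0.353553; accumulation ratio R = 1/(1−f) ≈ 1.54692.
Loading dose to hit Cmax,ss on first dose: D_load = D_maint·R ≈ 485 × 1.54692 ≈ 750.26 mg.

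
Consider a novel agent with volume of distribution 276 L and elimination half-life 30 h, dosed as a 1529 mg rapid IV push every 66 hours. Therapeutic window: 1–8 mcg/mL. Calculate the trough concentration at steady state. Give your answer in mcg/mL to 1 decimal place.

1.5 mcg/mL

Over one 66-h interval, 66/30 ≈ 2.2 half-lives elapse, leaving f ≈ 0.2176 of each dose.
Single-dose peak C₀ = D/Vd = 1529/276 ≈ 5.540 mcg/mL.
Steady-state trough Cmin,ss = C₀·f/(1−f) ≈ 5.540 × 0.2176/0.7824 ≈ 1.541 mcg/mL.
Trough 1.5 mcg/mL vs MEC 1 mcg/mL: adequate.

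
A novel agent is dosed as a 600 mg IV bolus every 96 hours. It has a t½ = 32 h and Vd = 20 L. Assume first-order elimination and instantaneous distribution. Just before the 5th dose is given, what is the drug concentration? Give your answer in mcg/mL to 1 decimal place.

f = (1/2)^(τ/t½) = (1/2)^(96/32) ≈ 0.1250.
C₀ = D/Vd = 600/20 ≈ 30.000 mcg/mL.
Before the 5th dose, 4 doses have been given. Superposition: Cmin = C₀·(f + f² + … + f^4).
≈ 30.000 × (0.1250 + 0.0156 + 0.0020 + 0.0002) ≈ 30.000 × 0.1428 ≈ 4.284 mcg/mL.

4.3 mcg/mL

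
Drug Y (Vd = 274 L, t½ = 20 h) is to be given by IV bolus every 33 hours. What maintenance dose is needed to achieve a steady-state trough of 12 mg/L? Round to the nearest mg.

τ/t½ = 33/20 ≈ 1.65, so f = (1/2)^(33/20) ≈ 0.318640.
Cmin,ss = (D/Vd)·f/(1−f), so D = Cmin,ss·Vd·(1−f)/f.
D = 12 × 274 × (1−f)/f ≈ 12 × 274 × 2.13834 ≈ 7030.86 mg.

7031 mg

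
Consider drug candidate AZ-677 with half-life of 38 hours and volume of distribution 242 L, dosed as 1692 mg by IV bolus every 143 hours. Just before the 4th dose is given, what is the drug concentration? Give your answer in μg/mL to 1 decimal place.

f = (1/2)^(τ/t½) = (1/2)^(143/38) ≈ 0.0737.
C₀ = D/Vd = 1692/242 ≈ 6.992 μg/mL.
Before the 4th dose, 3 doses have been given. Superposition: Cmin = C₀·(f + f² + … + f^3).
≈ 6.992 × (0.0737 + 0.0054 + 0.0004) ≈ 6.992 × 0.0795 ≈ 0.556 μg/mL.

0.6 μg/mL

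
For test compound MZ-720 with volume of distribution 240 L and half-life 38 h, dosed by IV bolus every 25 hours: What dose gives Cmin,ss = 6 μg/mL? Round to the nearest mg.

832 mg

τ/t½ = 25/38 ≈ 0.65789, so f = (1/2)^(25/38) ≈ 0.633803.
Cmin,ss = (D/Vd)·f/(1−f), so D = Cmin,ss·Vd·(1−f)/f.
D = 6 × 240 × (1−f)/f ≈ 6 × 240 × 0.57778 ≈ 832.00 mg.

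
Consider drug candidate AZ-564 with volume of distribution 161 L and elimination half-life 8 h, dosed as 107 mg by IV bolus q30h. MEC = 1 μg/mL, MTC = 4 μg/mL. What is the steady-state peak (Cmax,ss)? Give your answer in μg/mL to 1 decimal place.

0.7 μg/mL

Over one 30-h interval, 30/8 ≈ 3.75 half-lives elapse, leaving f ≈ 0.0743 of each dose.
Accumulation ratio R = 1/(1 − f) ≈ 1/0.9257 ≈ 1.0803.
Each bolus raises the concentration by D/Vd = 107/161 ≈ 0.665 μg/mL.
Steady-state peak Cmax,ss = C₀·R ≈ 0.665 × 1.0803 ≈ 0.718 μg/mL.
Peak 0.7 μg/mL vs MTC 4 μg/mL: below toxic threshold.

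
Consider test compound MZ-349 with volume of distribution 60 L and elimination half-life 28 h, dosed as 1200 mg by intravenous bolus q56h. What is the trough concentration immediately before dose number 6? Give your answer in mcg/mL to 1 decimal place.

6.7 mcg/mL

f = (1/2)^(τ/t½) = (1/2)^(56/28) ≈ 0.2500.
C₀ = D/Vd = 1200/60 ≈ 20.000 mcg/mL.
Before the 6th dose, 5 doses have been given. Superposition: Cmin = C₀·(f + f² + … + f^5).
≈ 20.000 × (0.2500 + 0.0625 + 0.0156 + 0.0039 + 0.0010) ≈ 20.000 × 0.3330 ≈ 6.660 mcg/mL.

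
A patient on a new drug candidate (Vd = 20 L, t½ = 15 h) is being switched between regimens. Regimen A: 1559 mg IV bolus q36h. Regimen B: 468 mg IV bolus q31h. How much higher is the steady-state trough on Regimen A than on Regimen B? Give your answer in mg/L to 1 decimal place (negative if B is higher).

Regimen A: f = (1/2)^(36/15) ≈ 0.1895; Cmin,ss = (1559/20)·f/(1−f) ≈ 18.225 mg/L.
Regimen B: f = (1/2)^(31/15) ≈ 0.2387; Cmin,ss = (468/20)·f/(1−f) ≈ 7.337 mg/L.
Difference ≈ 18.225 − 7.337 ≈ 10.888 mg/L.

10.9 mg/L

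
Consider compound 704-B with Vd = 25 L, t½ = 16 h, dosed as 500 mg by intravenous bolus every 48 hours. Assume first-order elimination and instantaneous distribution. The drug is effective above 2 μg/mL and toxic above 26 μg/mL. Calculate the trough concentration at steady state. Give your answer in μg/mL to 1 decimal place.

2.9 μg/mL

τ = 48 h = 3 half-lives, so f = (1/2)^3 = 0.125.
Accumulation ratio R = 1/(1 − f) = 1/0.875 = 8/7.
Single-dose peak C₀ = D/Vd = 500/25 = 20 μg/mL.
Steady-state peak Cmax,ss = C₀·R = 20 × 8/7 ≈ 22.857 μg/mL.
Steady-state trough Cmin,ss = Cmax,ss·f ≈ 22.857 × 0.125 ≈ 2.857 μg/mL.
Trough 2.9 μg/mL vs MEC 2 μg/mL: adequate.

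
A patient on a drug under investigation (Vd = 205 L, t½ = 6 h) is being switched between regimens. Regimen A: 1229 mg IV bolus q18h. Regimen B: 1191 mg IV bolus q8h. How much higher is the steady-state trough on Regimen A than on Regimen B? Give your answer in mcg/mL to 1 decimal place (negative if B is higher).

Regimen A: f = (1/2)^(18/6) ≈ 0.1250; Cmin,ss = (1229/205)·f/(1−f) ≈ 0.856 mcg/mL.
Regimen B: f = (1/2)^(8/6) ≈ 0.3969; Cmin,ss = (1191/205)·f/(1−f) ≈ 3.823 mcg/mL.
Difference ≈ 0.856 − 3.823 ≈ -2.967 mcg/mL.

-3.0 mcg/mL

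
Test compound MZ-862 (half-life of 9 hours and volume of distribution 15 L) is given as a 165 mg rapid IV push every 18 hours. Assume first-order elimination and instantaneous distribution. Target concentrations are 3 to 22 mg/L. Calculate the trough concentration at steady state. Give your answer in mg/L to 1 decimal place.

3.7 mg/L

τ = 18 h = 2 half-lives, so f = (1/2)^2 = 0.25.
At steady state, R = 1/(1 − 0.25) = 4/3.
Single-dose peak C₀ = D/Vd = 165/15 = 11 mg/L.
Steady-state peak Cmax,ss = C₀·R = 11 × 4/3 ≈ 14.667 mg/L.
Steady-state trough Cmin,ss = Cmax,ss·f ≈ 14.667 × 0.25 ≈ 3.667 mg/L.
Trough 3.7 mg/L vs MEC 3 mg/L: adequate.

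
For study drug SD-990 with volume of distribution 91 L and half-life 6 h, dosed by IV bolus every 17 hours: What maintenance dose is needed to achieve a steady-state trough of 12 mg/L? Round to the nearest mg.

τ/t½ = 17/6 ≈ 2.8333, so f = (1/2)^(17/6) ≈ 0.140308.
Cmin,ss = (D/Vd)·f/(1−f), so D = Cmin,ss·Vd·(1−f)/f.
D = 12 × 91 × (1−f)/f ≈ 12 × 91 × 6.12718 ≈ 6690.88 mg.

6691 mg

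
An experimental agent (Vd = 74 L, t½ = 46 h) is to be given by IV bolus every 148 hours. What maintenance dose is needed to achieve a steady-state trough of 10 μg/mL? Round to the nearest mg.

6143 mg

τ/t½ = 148/46 ≈ 3.2174, so f = (1/2)^(148/46) ≈ 0.107515.
Cmin,ss = (D/Vd)·f/(1−f), so D = Cmin,ss·Vd·(1−f)/f.
D = 10 × 74 × (1−f)/f ≈ 10 × 74 × 8.30103 ≈ 6142.76 mg.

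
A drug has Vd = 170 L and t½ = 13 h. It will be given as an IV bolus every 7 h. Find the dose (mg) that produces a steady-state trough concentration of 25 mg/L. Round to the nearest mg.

1923 mg

τ/t½ = 7/13 ≈ 0.53846, so f = (1/2)^(7/13) ≈ 0.688505.
Cmin,ss = (D/Vd)·f/(1−f), so D = Cmin,ss·Vd·(1−f)/f.
D = 25 × 170 × (1−f)/f ≈ 25 × 170 × 0.45242 ≈ 1922.78 mg.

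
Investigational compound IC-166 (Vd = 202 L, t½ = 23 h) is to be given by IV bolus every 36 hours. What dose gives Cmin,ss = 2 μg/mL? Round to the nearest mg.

792 mg

τ/t½ = 36/23 ≈ 1.5652, so f = (1/2)^(36/23) ≈ 0.337927.
Cmin,ss = (D/Vd)·f/(1−f), so D = Cmin,ss·Vd·(1−f)/f.
D = 2 × 202 × (1−f)/f ≈ 2 × 202 × 1.95922 ≈ 791.52 mg.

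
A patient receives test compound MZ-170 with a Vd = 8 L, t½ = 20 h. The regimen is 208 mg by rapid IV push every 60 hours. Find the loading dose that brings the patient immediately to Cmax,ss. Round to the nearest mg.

f = (1/2)^(60/20) ≈ 0.125000; accumulation ratio R = 1/(1−f) ≈ 1.14286.
Loading dose to hit Cmax,ss on first dose: D_load = D_maint·R ≈ 208 × 1.14286 ≈ 237.71 mg.

238 mg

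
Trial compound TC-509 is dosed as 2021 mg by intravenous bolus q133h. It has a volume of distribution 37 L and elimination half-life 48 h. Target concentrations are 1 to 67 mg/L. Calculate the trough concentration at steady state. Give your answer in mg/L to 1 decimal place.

9.4 mg/L

τ/t½ = 133/48 ≈ 2.7708, so fraction remaining f = (1/2)^(133/48) ≈ 0.1465.
Each bolus raises the concentration by D/Vd = 2021/37 ≈ 54.622 mg/L.
Steady-state trough Cmin,ss = C₀·f/(1−f) ≈ 54.622 × 0.1465/0.8535 ≈ 9.376 mg/L.
Trough 9.4 mg/L vs MEC 1 mg/L: adequate.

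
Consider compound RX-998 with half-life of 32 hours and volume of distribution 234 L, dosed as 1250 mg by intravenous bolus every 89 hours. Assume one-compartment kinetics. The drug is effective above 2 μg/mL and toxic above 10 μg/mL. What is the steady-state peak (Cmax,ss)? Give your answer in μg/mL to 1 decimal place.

6.3 μg/mL

τ/t½ = 89/32 ≈ 2.7812, so fraction remaining f = (1/2)^(89/32) ≈ 0.1455.
At steady state, accumulation factor R = 1/(1 − e^(−kτ)) ≈ 1.1703.
Each bolus raises the concentration by D/Vd = 1250/234 ≈ 5.342 μg/mL.
Steady-state peak Cmax,ss = C₀·R ≈ 5.342 × 1.1703 ≈ 6.252 μg/mL.
Peak 6.3 μg/mL vs MTC 10 μg/mL: below toxic threshold.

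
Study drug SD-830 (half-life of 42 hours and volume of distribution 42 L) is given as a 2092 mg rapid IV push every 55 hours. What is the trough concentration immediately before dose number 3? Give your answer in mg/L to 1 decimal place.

f = (1/2)^(τ/t½) = (1/2)^(55/42) ≈ 0.4035.
C₀ = D/Vd = 2092/42 ≈ 49.810 mg/L.
Before the 3rd dose, 2 doses have been given. Superposition: Cmin = C₀·(f + f²).
≈ 49.810 × (0.4035 + 0.1628) ≈ 49.810 × 0.5663 ≈ 28.207 mg/L.

28.2 mg/L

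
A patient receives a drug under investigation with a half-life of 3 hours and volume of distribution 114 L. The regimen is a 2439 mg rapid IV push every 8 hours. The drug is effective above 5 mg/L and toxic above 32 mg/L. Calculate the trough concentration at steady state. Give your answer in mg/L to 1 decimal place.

4.0 mg/L

τ/t½ = 8/3 ≈ 2.6667, so fraction remaining f = (1/2)^(8/3) ≈ 0.1575.
Each bolus raises the concentration by D/Vd = 2439/114 ≈ 21.395 mg/L.
Steady-state trough Cmin,ss = C₀·f/(1−f) ≈ 21.395 × 0.1575/0.8425 ≈ 4.000 mg/L.
Trough 4.0 mg/L vs MEC 5 mg/L: subtherapeutic.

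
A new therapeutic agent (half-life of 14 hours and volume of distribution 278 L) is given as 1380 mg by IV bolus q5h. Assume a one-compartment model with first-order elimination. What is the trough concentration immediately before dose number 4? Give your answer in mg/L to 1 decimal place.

f = (1/2)^(τ/t½) = (1/2)^(5/14) ≈ 0.7807.
C₀ = D/Vd = 1380/278 ≈ 4.964 mg/L.
Before the 4th dose, 3 doses have been given. Superposition: Cmin = C₀·(f + f² + … + f^3).
≈ 4.964 × (0.7807 + 0.6095 + 0.4758) ≈ 4.964 × 1.8660 ≈ 9.263 mg/L.

9.3 mg/L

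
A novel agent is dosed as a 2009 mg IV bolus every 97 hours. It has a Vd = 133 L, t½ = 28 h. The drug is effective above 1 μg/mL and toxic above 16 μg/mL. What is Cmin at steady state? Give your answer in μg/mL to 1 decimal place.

τ/t½ = 97/28 ≈ 3.4643, so fraction remaining f = (1/2)^(97/28) ≈ 0.0906.
Accumulation ratio R = 1/(1 − f) ≈ 1/0.9094 ≈ 1.0996.
Single-dose peak C₀ = D/Vd = 2009/133 ≈ 15.105 μg/mL.
Cmax,ss = C₀/(1 − f) ≈ 15.105/0.9094 ≈ 16.610 μg/mL.
Steady-state trough Cmin,ss = Cmax,ss·f ≈ 16.610 × 0.0906 ≈ 1.505 μg/mL.
Trough 1.5 μg/mL vs MEC 1 μg/mL: adequate.

1.5 μg/mL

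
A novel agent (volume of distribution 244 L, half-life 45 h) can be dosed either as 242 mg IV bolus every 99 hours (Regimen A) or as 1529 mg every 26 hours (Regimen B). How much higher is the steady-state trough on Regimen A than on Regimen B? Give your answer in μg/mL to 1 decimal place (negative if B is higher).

-12.4 μg/mL

Regimen A: f = (1/2)^(99/45) ≈ 0.2176; Cmin,ss = (242/244)·f/(1−f) ≈ 0.276 μg/mL.
Regimen B: f = (1/2)^(26/45) ≈ 0.6700; Cmin,ss = (1529/244)·f/(1−f) ≈ 12.723 μg/mL.
Difference ≈ 0.276 − 12.723 ≈ -12.447 μg/mL.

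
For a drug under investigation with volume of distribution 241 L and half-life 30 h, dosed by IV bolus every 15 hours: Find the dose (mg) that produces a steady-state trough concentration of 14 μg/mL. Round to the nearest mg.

1398 mg

τ/t½ = 15/30 ≈ 0.5, so f = (1/2)^(15/30) ≈ 0.707107.
Cmin,ss = (D/Vd)·f/(1−f), so D = Cmin,ss·Vd·(1−f)/f.
D = 14 × 241 × (1−f)/f ≈ 14 × 241 × 0.41421 ≈ 1397.54 mg.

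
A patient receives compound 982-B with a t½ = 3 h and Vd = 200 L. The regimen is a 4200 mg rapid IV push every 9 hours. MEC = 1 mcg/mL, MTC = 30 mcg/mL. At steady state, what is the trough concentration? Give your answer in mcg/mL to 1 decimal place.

τ = 9 h = 3 half-lives, so f = (1/2)^3 = 0.125.
At steady state, R = 1/(1 − 0.125) = 8/7.
Single-dose peak C₀ = D/Vd = 4200/200 = 21 mcg/mL.
Steady-state peak Cmax,ss = C₀·R = 21 × 8/7 ≈ 24.000 mcg/mL.
Steady-state trough Cmin,ss = Cmax,ss·f ≈ 24.000 × 0.125 ≈ 3.000 mcg/mL.
Trough 3.0 mcg/mL vs MEC 1 mcg/mL: adequate.

3.0 mcg/mL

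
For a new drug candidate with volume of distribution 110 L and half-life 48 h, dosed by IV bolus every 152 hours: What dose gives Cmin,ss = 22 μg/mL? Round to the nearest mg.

τ/t½ = 152/48 ≈ 3.1667, so f = (1/2)^(152/48) ≈ 0.111362.
Cmin,ss = (D/Vd)·f/(1−f), so D = Cmin,ss·Vd·(1−f)/f.
D = 22 × 110 × (1−f)/f ≈ 22 × 110 × 7.97972 ≈ 19310.92 mg.

19311 mg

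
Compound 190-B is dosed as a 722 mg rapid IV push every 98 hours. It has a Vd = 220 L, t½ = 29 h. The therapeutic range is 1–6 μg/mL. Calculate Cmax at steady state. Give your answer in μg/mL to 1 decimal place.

Over one 98-h interval, 98/29 ≈ 3.3793 half-lives elapse, leaving f ≈ 0.0961 of each dose.
At steady state, accumulation factor R = 1/(1 − e^(−kτ)) ≈ 1.1063.
Each bolus raises the concentration by D/Vd = 722/220 ≈ 3.282 μg/mL.
Cmax,ss = C₀/(1 − f) ≈ 3.282/0.9039 ≈ 3.631 μg/mL.
Peak 3.6 μg/mL vs MTC 6 μg/mL: below toxic threshold.

3.6 μg/mL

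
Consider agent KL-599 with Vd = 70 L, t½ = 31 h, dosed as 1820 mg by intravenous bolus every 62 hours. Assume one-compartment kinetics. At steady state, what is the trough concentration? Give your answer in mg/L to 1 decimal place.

The dosing interval is 2 half-lives, so f = 2^(−2) = 0.25.
At steady state, R = 1/(1 − 0.25) = 4/3.
Single-dose peak C₀ = D/Vd = 1820/70 = 26 mg/L.
Steady-state peak Cmax,ss = C₀·R = 26 × 4/3 ≈ 34.667 mg/L.
Steady-state trough Cmin,ss = Cmax,ss·f ≈ 34.667 × 0.25 ≈ 8.667 mg/L.

8.7 mg/L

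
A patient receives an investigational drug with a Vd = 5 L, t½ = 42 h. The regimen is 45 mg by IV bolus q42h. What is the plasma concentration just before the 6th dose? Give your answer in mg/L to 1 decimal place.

8.7 mg/L

f = (1/2)^(τ/t½) = (1/2)^(42/42) ≈ 0.5000.
C₀ = D/Vd = 45/5 ≈ 9.000 mg/L.
Before the 6th dose, 5 doses have been given. Superposition: Cmin = C₀·(f + f² + … + f^5).
≈ 9.000 × (0.5000 + 0.2500 + 0.1250 + 0.0625 + 0.0313) ≈ 9.000 × 0.9688 ≈ 8.719 mg/L.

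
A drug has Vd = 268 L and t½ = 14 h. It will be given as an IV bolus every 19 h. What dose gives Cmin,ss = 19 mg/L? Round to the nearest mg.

7953 mg

τ/t½ = 19/14 ≈ 1.3571, so f = (1/2)^(19/14) ≈ 0.390355.
Cmin,ss = (D/Vd)·f/(1−f), so D = Cmin,ss·Vd·(1−f)/f.
D = 19 × 268 × (1−f)/f ≈ 19 × 268 × 1.56177 ≈ 7952.53 mg.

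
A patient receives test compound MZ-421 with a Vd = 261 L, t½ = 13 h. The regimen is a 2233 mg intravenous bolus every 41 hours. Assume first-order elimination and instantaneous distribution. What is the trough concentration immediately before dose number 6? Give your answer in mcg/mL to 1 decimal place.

f = (1/2)^(τ/t½) = (1/2)^(41/13) ≈ 0.1124.
C₀ = D/Vd = 2233/261 ≈ 8.556 mcg/mL.
Before the 6th dose, 5 doses have been given. Superposition: Cmin = C₀·(f + f² + … + f^5).
≈ 8.556 × (0.1124 + 0.0126 + 0.0014 + 0.0002 + 0.0000) ≈ 8.556 × 0.1266 ≈ 1.083 mcg/mL.

1.1 mcg/mL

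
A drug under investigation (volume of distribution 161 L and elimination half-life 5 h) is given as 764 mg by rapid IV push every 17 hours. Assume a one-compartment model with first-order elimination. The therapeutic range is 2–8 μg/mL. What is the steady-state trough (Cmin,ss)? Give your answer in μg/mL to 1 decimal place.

0.5 μg/mL

τ/t½ = 17/5 ≈ 3.4, so fraction remaining f = (1/2)^(17/5) ≈ 0.0947.
Accumulation ratio R = 1/(1 − f) ≈ 1/0.9053 ≈ 1.1046.
Single-dose peak C₀ = D/Vd = 764/161 ≈ 4.745 μg/mL.
Steady-state peak Cmax,ss = C₀·R ≈ 4.745 × 1.1046 ≈ 5.241 μg/mL.
One interval later, Cmin,ss = Cmax,ss·e^(−kτ) ≈ 5.241 × 0.0947 ≈ 0.496 μg/mL.
Trough 0.5 μg/mL vs MEC 2 μg/mL: subtherapeutic.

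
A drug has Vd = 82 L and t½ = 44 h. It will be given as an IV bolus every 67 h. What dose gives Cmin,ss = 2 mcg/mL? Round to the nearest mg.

307 mg

τ/t½ = 67/44 ≈ 1.5227, so f = (1/2)^(67/44) ≈ 0.348027.
Cmin,ss = (D/Vd)·f/(1−f), so D = Cmin,ss·Vd·(1−f)/f.
D = 2 × 82 × (1−f)/f ≈ 2 × 82 × 1.87334 ≈ 307.23 mg.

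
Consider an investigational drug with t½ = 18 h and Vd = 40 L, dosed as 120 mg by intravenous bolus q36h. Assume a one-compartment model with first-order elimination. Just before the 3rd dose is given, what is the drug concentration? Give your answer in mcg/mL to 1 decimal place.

f = (1/2)^(τ/t½) = (1/2)^(36/18) ≈ 0.2500.
C₀ = D/Vd = 120/40 ≈ 3.000 mcg/mL.
Before the 3rd dose, 2 doses have been given. Superposition: Cmin = C₀·(f + f²).
≈ 3.000 × (0.2500 + 0.0625) ≈ 3.000 × 0.3125 ≈ 0.938 mcg/mL.

0.9 mcg/mL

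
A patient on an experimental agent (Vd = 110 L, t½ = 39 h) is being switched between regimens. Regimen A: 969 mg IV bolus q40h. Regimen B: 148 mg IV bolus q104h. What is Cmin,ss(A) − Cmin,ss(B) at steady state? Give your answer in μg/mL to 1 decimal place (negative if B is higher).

8.3 μg/mL

Regimen A: f = (1/2)^(40/39) ≈ 0.4912; Cmin,ss = (969/110)·f/(1−f) ≈ 8.504 μg/mL.
Regimen B: f = (1/2)^(104/39) ≈ 0.1575; Cmin,ss = (148/110)·f/(1−f) ≈ 0.252 μg/mL.
Difference ≈ 8.504 − 0.252 ≈ 8.252 μg/mL.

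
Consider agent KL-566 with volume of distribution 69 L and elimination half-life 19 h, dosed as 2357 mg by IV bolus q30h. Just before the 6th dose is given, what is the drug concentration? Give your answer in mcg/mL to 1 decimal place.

17.1 mcg/mL

f = (1/2)^(τ/t½) = (1/2)^(30/19) ≈ 0.3347.
C₀ = D/Vd = 2357/69 ≈ 34.159 mcg/mL.
Before the 6th dose, 5 doses have been given. Superposition: Cmin = C₀·(f + f² + … + f^5).
≈ 34.159 × (0.3347 + 0.1120 + 0.0375 + 0.0125 + 0.0042) ≈ 34.159 × 0.5009 ≈ 17.110 mcg/mL.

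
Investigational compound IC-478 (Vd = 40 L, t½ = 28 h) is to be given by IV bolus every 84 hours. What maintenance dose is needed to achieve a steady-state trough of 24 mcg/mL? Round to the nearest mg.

6720 mg

τ/t½ = 84/28 ≈ 3, so f = (1/2)^(84/28) ≈ 0.125000.
Cmin,ss = (D/Vd)·f/(1−f), so D = Cmin,ss·Vd·(1−f)/f.
D = 24 × 40 × (1−f)/f ≈ 24 × 40 × 7.00000 ≈ 6720.00 mg.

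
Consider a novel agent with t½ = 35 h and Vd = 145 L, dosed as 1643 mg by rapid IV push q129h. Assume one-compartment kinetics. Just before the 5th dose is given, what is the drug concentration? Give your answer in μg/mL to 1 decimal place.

1.0 μg/mL

f = (1/2)^(τ/t½) = (1/2)^(129/35) ≈ 0.0777.
C₀ = D/Vd = 1643/145 ≈ 11.331 μg/mL.
Before the 5th dose, 4 doses have been given. Superposition: Cmin = C₀·(f + f² + … + f^4).
≈ 11.331 × (0.0777 + 0.0060 + 0.0005 + 0.0000) ≈ 11.331 × 0.0842 ≈ 0.954 μg/mL.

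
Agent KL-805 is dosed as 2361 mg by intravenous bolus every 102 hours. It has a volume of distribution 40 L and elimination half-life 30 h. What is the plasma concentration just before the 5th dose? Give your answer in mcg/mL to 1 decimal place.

6.2 mcg/mL

f = (1/2)^(τ/t½) = (1/2)^(102/30) ≈ 0.0947.
C₀ = D/Vd = 2361/40 ≈ 59.025 mcg/mL.
Before the 5th dose, 4 doses have been given. Superposition: Cmin = C₀·(f + f² + … + f^4).
≈ 59.025 × (0.0947 + 0.0090 + 0.0008 + 0.0001) ≈ 59.025 × 0.1046 ≈ 6.174 mcg/mL.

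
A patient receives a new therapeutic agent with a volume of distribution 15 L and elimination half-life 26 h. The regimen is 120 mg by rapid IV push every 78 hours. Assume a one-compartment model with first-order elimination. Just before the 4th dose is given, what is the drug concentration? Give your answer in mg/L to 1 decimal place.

1.1 mg/L

f = (1/2)^(τ/t½) = (1/2)^(78/26) ≈ 0.1250.
C₀ = D/Vd = 120/15 ≈ 8.000 mg/L.
Before the 4th dose, 3 doses have been given. Superposition: Cmin = C₀·(f + f² + … + f^3).
≈ 8.000 × (0.1250 + 0.0156 + 0.0020) ≈ 8.000 × 0.1426 ≈ 1.141 mg/L.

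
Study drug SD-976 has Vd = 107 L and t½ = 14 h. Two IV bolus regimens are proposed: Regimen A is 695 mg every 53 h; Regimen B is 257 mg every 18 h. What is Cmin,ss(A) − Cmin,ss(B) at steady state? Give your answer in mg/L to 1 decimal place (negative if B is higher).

-1.2 mg/L

Regimen A: f = (1/2)^(53/14) ≈ 0.0725; Cmin,ss = (695/107)·f/(1−f) ≈ 0.508 mg/L.
Regimen B: f = (1/2)^(18/14) ≈ 0.4102; Cmin,ss = (257/107)·f/(1−f) ≈ 1.670 mg/L.
Difference ≈ 0.508 − 1.670 ≈ -1.162 mg/L.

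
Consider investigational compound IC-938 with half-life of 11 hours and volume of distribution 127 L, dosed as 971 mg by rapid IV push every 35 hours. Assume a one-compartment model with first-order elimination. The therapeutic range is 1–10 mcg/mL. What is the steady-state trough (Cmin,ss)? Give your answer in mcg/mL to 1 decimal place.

k = ln2/t½ = ln2/11 ≈ 0.063013 h⁻¹; fraction remaining f = e^(−kτ) = e^(−0.063013×35) ≈ 0.1102.
Single-dose peak C₀ = D/Vd = 971/127 ≈ 7.646 mcg/mL.
Steady-state trough Cmin,ss = C₀·f/(1−f) ≈ 7.646 × 0.1102/0.8898 ≈ 0.947 mcg/mL.
Trough 0.9 mcg/mL vs MEC 1 mcg/mL: subtherapeutic.

0.9 mcg/mL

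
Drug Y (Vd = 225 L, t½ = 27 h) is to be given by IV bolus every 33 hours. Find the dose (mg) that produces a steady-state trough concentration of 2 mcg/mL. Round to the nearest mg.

600 mg

τ/t½ = 33/27 ≈ 1.2222, so f = (1/2)^(33/27) ≈ 0.428622.
Cmin,ss = (D/Vd)·f/(1−f), so D = Cmin,ss·Vd·(1−f)/f.
D = 2 × 225 × (1−f)/f ≈ 2 × 225 × 1.33306 ≈ 599.88 mg.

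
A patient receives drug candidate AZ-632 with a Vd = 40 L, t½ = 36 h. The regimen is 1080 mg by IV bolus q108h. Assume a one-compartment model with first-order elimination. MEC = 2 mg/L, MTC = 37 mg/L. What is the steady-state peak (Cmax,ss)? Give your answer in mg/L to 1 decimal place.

30.9 mg/L

τ = 108 h = 3 half-lives, so f = (1/2)^3 = 0.125.
At steady state, R = 1/(1 − 0.125) = 8/7.
Single-dose peak C₀ = D/Vd = 1080/40 = 27 mg/L.
Steady-state peak Cmax,ss = C₀·R = 27 × 8/7 ≈ 30.857 mg/L.
Peak 30.9 mg/L vs MTC 37 mg/L: below toxic threshold.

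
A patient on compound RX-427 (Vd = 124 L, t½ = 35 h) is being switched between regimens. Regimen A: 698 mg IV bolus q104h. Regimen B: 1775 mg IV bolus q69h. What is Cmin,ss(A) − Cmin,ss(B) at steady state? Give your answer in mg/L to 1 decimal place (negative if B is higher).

Regimen A: f = (1/2)^(104/35) ≈ 0.1275; Cmin,ss = (698/124)·f/(1−f) ≈ 0.823 mg/L.
Regimen B: f = (1/2)^(69/35) ≈ 0.2550; Cmin,ss = (1775/124)·f/(1−f) ≈ 4.900 mg/L.
Difference ≈ 0.823 − 4.900 ≈ -4.077 mg/L.

-4.1 mg/L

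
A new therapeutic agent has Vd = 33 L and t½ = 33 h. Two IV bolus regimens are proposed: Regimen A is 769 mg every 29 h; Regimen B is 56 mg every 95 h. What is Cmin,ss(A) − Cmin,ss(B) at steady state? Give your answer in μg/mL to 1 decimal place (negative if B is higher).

27.5 μg/mL

Regimen A: f = (1/2)^(29/33) ≈ 0.5438; Cmin,ss = (769/33)·f/(1−f) ≈ 27.778 μg/mL.
Regimen B: f = (1/2)^(95/33) ≈ 0.1360; Cmin,ss = (56/33)·f/(1−f) ≈ 0.267 μg/mL.
Difference ≈ 27.778 − 0.267 ≈ 27.511 μg/mL.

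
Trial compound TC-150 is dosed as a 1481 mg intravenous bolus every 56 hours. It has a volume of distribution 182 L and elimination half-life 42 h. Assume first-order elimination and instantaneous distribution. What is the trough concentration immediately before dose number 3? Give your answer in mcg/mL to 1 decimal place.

4.5 mcg/mL

f = (1/2)^(τ/t½) = (1/2)^(56/42) ≈ 0.3969.
C₀ = D/Vd = 1481/182 ≈ 8.137 mcg/mL.
Before the 3rd dose, 2 doses have been given. Superposition: Cmin = C₀·(f + f²).
≈ 8.137 × (0.3969 + 0.1575) ≈ 8.137 × 0.5544 ≈ 4.511 mcg/mL.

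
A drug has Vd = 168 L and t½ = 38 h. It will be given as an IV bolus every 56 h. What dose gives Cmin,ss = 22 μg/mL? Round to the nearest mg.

τ/t½ = 56/38 ≈ 1.4737, so f = (1/2)^(56/38) ≈ 0.360062.
Cmin,ss = (D/Vd)·f/(1−f), so D = Cmin,ss·Vd·(1−f)/f.
D = 22 × 168 × (1−f)/f ≈ 22 × 168 × 1.77730 ≈ 6568.90 mg.

6569 mg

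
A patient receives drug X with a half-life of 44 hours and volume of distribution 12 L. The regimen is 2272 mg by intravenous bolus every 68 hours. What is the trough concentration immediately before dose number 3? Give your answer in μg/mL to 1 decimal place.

87.1 μg/mL

f = (1/2)^(τ/t½) = (1/2)^(68/44) ≈ 0.3426.
C₀ = D/Vd = 2272/12 ≈ 189.333 μg/mL.
Before the 3rd dose, 2 doses have been given. Superposition: Cmin = C₀·(f + f²).
≈ 189.333 × (0.3426 + 0.1174) ≈ 189.333 × 0.4600 ≈ 87.093 μg/mL.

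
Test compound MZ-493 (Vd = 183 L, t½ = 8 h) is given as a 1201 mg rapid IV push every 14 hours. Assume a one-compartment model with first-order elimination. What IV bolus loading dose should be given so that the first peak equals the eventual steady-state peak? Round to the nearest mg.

1709 mg

f = (1/2)^(14/8) ≈ 0.297302; accumulation ratio R = 1/(1−f) ≈ 1.42309.
Loading dose to hit Cmax,ss on first dose: D_load = D_maint·R ≈ 1201 × 1.42309 ≈ 1709.13 mg.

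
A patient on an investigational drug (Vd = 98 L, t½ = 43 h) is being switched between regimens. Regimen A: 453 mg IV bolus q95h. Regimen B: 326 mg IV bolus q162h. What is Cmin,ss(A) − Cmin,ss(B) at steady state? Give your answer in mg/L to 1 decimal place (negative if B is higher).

1.0 mg/L

Regimen A: f = (1/2)^(95/43) ≈ 0.2162; Cmin,ss = (453/98)·f/(1−f) ≈ 1.275 mg/L.
Regimen B: f = (1/2)^(162/43) ≈ 0.0734; Cmin,ss = (326/98)·f/(1−f) ≈ 0.264 mg/L.
Difference ≈ 1.275 − 0.264 ≈ 1.011 mg/L.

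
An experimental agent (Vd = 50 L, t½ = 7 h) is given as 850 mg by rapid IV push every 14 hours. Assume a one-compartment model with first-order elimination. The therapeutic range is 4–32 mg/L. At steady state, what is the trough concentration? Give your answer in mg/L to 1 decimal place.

5.7 mg/L

The dosing interval is 2 half-lives, so f = 2^(−2) = 0.25.
At steady state, R = 1/(1 − 0.25) = 4/3.
Single-dose peak C₀ = D/Vd = 850/50 = 17 mg/L.
Steady-state peak Cmax,ss = C₀·R = 17 × 4/3 ≈ 22.667 mg/L.
Steady-state trough Cmin,ss = Cmax,ss·f ≈ 22.667 × 0.25 ≈ 5.667 mg/L.
Trough 5.7 mg/L vs MEC 4 mg/L: adequate.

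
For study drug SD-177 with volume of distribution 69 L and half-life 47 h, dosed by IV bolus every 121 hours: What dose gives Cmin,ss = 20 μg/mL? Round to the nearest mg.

6840 mg

τ/t½ = 121/47 ≈ 2.5745, so f = (1/2)^(121/47) ≈ 0.167883.
Cmin,ss = (D/Vd)·f/(1−f), so D = Cmin,ss·Vd·(1−f)/f.
D = 20 × 69 × (1−f)/f ≈ 20 × 69 × 4.95653 ≈ 6840.01 mg.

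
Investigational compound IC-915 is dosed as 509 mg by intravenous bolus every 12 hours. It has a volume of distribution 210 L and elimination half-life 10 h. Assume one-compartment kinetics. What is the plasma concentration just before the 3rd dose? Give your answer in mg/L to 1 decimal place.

f = (1/2)^(τ/t½) = (1/2)^(12/10) ≈ 0.4353.
C₀ = D/Vd = 509/210 ≈ 2.424 mg/L.
Before the 3rd dose, 2 doses have been given. Superposition: Cmin = C₀·(f + f²).
≈ 2.424 × (0.4353 + 0.1895) ≈ 2.424 × 0.6248 ≈ 1.515 mg/L.

1.5 mg/L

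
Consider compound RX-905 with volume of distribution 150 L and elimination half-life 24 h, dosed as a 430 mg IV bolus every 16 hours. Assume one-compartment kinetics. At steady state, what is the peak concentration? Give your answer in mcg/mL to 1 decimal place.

7.7 mcg/mL

k = ln2/t½ = ln2/24 ≈ 0.028881 h⁻¹; fraction remaining f = e^(−kτ) = e^(−0.028881×16) ≈ 0.6300.
At steady state, accumulation factor R = 1/(1 − e^(−kτ)) ≈ 2.7027.
Each bolus raises the concentration by D/Vd = 430/150 ≈ 2.867 mcg/mL.
Steady-state peak Cmax,ss = C₀·R ≈ 2.867 × 2.7027 ≈ 7.749 mcg/mL.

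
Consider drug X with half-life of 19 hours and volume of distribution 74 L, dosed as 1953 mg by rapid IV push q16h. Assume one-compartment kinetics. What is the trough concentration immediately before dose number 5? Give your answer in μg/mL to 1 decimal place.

f = (1/2)^(τ/t½) = (1/2)^(16/19) ≈ 0.5578.
C₀ = D/Vd = 1953/74 ≈ 26.392 μg/mL.
Before the 5th dose, 4 doses have been given. Superposition: Cmin = C₀·(f + f² + … + f^4).
≈ 26.392 × (0.5578 + 0.3111 + 0.1736 + 0.0968) ≈ 26.392 × 1.1393 ≈ 30.068 μg/mL.

30.1 μg/mL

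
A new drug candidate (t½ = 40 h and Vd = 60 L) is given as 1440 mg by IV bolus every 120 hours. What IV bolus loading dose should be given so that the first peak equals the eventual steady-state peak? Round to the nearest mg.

f = (1/2)^(120/40) ≈ 0.125000; accumulation ratio R = 1/(1−f) ≈ 1.14286.
Loading dose to hit Cmax,ss on first dose: D_load = D_maint·R ≈ 1440 × 1.14286 ≈ 1645.72 mg.

1646 mg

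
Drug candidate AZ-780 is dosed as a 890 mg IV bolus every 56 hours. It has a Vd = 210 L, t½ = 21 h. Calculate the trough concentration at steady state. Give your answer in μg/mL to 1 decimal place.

τ/t½ = 56/21 ≈ 2.6667, so fraction remaining f = (1/2)^(56/21) ≈ 0.1575.
Accumulation ratio R = 1/(1 − f) ≈ 1/0.8425 ≈ 1.1869.
Each bolus raises the concentration by D/Vd = 890/210 ≈ 4.238 μg/mL.
Cmax,ss = C₀/(1 − f) ≈ 4.238/0.8425 ≈ 5.030 μg/mL.
One interval later, Cmin,ss = Cmax,ss·e^(−kτ) ≈ 5.030 × 0.1575 ≈ 0.792 μg/mL.

0.8 μg/mL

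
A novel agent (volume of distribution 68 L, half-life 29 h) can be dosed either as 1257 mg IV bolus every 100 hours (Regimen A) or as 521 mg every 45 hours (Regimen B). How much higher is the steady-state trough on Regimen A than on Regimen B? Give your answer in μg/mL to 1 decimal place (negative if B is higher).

Regimen A: f = (1/2)^(100/29) ≈ 0.0916; Cmin,ss = (1257/68)·f/(1−f) ≈ 1.864 μg/mL.
Regimen B: f = (1/2)^(45/29) ≈ 0.3411; Cmin,ss = (521/68)·f/(1−f) ≈ 3.966 μg/mL.
Difference ≈ 1.864 − 3.966 ≈ -2.102 μg/mL.

-2.1 μg/mL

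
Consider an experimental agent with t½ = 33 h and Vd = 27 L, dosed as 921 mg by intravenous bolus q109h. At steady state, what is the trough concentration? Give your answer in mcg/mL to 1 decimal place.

3.8 mcg/mL

τ/t½ = 109/33 ≈ 3.303, so fraction remaining f = (1/2)^(109/33) ≈ 0.1013.
At steady state, accumulation factor R = 1/(1 − e^(−kτ)) ≈ 1.1127.
Each bolus raises the concentration by D/Vd = 921/27 ≈ 34.111 mcg/mL.
Cmax,ss = C₀/(1 − f) ≈ 34.111/0.8987 ≈ 37.956 mcg/mL.
Steady-state trough Cmin,ss = Cmax,ss·f ≈ 37.956 × 0.1013 ≈ 3.845 mcg/mL.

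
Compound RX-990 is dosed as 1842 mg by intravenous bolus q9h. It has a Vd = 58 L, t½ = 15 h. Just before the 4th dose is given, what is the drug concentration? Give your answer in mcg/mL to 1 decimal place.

43.9 mcg/mL

f = (1/2)^(τ/t½) = (1/2)^(9/15) ≈ 0.6598.
C₀ = D/Vd = 1842/58 ≈ 31.759 mcg/mL.
Before the 4th dose, 3 doses have been given. Superposition: Cmin = C₀·(f + f² + … + f^3).
≈ 31.759 × (0.6598 + 0.4353 + 0.2872) ≈ 31.759 × 1.3823 ≈ 43.900 mcg/mL.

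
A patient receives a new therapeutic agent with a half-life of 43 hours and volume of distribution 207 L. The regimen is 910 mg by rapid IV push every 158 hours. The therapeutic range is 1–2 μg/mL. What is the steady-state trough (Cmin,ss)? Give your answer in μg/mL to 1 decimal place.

0.4 μg/mL

Over one 158-h interval, 158/43 ≈ 3.6744 half-lives elapse, leaving f ≈ 0.0783 of each dose.
Each bolus raises the concentration by D/Vd = 910/207 ≈ 4.396 μg/mL.
Steady-state trough Cmin,ss = C₀·f/(1−f) ≈ 4.396 × 0.0783/0.9217 ≈ 0.373 μg/mL.
Trough 0.4 μg/mL vs MEC 1 μg/mL: subtherapeutic.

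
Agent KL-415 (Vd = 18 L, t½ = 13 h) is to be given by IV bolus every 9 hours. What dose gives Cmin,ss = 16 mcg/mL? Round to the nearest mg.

τ/t½ = 9/13 ≈ 0.69231, so f = (1/2)^(9/13) ≈ 0.618863.
Cmin,ss = (D/Vd)·f/(1−f), so D = Cmin,ss·Vd·(1−f)/f.
D = 16 × 18 × (1−f)/f ≈ 16 × 18 × 0.61587 ≈ 177.37 mg.

177 mg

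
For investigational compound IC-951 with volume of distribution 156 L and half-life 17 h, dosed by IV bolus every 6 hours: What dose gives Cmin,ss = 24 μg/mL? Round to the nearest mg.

1038 mg

τ/t½ = 6/17 ≈ 0.35294, so f = (1/2)^(6/17) ≈ 0.782986.
Cmin,ss = (D/Vd)·f/(1−f), so D = Cmin,ss·Vd·(1−f)/f.
D = 24 × 156 × (1−f)/f ≈ 24 × 156 × 0.27716 ≈ 1037.69 mg.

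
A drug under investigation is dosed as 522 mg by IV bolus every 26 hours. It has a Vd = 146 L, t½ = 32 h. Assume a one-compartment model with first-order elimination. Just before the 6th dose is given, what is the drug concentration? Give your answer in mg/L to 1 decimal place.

4.4 mg/L

f = (1/2)^(τ/t½) = (1/2)^(26/32) ≈ 0.5694.
C₀ = D/Vd = 522/146 ≈ 3.575 mg/L.
Before the 6th dose, 5 doses have been given. Superposition: Cmin = C₀·(f + f² + … + f^5).
≈ 3.575 × (0.5694 + 0.3242 + 0.1846 + 0.1051 + 0.0599) ≈ 3.575 × 1.2432 ≈ 4.444 mg/L.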